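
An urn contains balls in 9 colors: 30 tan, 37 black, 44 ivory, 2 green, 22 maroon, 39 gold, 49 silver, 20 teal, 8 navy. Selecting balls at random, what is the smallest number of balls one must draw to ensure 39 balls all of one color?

234

In the worst case we take at most 38 of each color, but all 30 tan, all 37 black, all 2 green, all 22 maroon, all 20 teal, and all 8 navy (fewer than 38), giving 30 + 37 + 38 + 2 + 22 + 38 + 38 + 20 + 8 = 233.
One more ball then forces some color to 39, so 233 + 1 = 234.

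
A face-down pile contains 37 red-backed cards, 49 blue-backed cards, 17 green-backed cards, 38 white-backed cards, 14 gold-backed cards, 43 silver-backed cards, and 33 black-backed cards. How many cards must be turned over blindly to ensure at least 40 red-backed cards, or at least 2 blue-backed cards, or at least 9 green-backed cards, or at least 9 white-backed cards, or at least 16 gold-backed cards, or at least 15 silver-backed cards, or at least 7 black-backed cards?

The worst case stops just short of every target: all 37 red-backed, 1 blue-backed, 8 green-backed, 8 white-backed, all 14 gold-backed, 14 silver-backed, 6 black-backed — 37 + 1 + 8 + 8 + 14 + 14 + 6 = 88 cards.
One more card must push some back color to its target, so 88 + 1 = 89.

89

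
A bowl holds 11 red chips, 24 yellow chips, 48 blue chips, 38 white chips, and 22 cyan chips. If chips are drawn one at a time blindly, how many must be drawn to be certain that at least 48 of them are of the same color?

143

In the worst case we take at most 47 of each color, but all 11 red, all 24 yellow, all 38 white, and all 22 cyan (fewer than 47), giving 11 + 24 + 47 + 38 + 22 = 142.
One more chip then forces some color to 48, so 142 + 1 = 143.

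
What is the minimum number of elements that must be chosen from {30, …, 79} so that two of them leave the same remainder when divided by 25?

Group the integers by remainder mod 25; there are 25 residue classes, each nonempty in this range.
Choosing one from each class (25 integers) avoids any shared remainder.
One more choice must repeat a class, so two differ by a multiple of 25. Hence 25 + 1 = 26.

26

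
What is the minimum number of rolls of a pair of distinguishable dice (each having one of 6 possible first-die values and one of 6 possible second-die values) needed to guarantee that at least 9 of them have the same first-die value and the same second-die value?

289

There are 6 × 6 = 36 (first-die value, second-die value) combinations acting as pigeonholes.
With 36 × 8 = 288 rolls of a pair of distinguishable dice we could place exactly 8 in each, with no (first-die value, second-die value) pair reaching 9.
One more forces some (first-die value, second-die value) pair to hold 9, so 288 + 1 = 289.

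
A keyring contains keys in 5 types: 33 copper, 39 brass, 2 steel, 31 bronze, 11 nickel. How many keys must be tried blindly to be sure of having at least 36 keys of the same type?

In the worst case we take at most 35 of each type, but all 33 copper, all 2 steel, all 31 bronze, and all 11 nickel (fewer than 35), giving 33 + 35 + 2 + 31 + 11 = 112.
One more key then forces some type to 36, so 112 + 1 = 113.

113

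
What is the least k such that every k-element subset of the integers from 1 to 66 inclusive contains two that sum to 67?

34

Partition {1, …, 66} into 33 pairs: {1,66}, {2,65}, …, {33,34}.
Choosing 33 integers — say the integers 1 through 33 — takes one from each pair and avoids the property.
Choosing 34 forces two into the same pair by pigeonhole, and those sum to 67. So 34.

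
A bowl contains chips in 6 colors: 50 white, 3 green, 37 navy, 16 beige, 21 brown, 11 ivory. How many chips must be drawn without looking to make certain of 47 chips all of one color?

In the worst case we take at most 46 of each color, but all 3 green, all 37 navy, all 16 beige, all 21 brown, and all 11 ivory (fewer than 46), giving 46 + 3 + 37 + 16 + 21 + 11 = 134.
One more chip then forces some color to 47, so 134 + 1 = 135.

135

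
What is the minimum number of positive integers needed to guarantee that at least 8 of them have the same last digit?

There are 10 possible last digits acting as pigeonholes.
With 10 × 7 = 70 positive integers we could place exactly 7 in each, with no class reaching 8.
One more forces some class to hold 8, so 70 + 1 = 71.

71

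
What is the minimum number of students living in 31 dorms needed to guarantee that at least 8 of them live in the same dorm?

There are 31 dorms acting as pigeonholes.
With 31 × 7 = 217 students we could place exactly 7 in each, with no class reaching 8.
One more forces some class to hold 8, so 217 + 1 = 218.

218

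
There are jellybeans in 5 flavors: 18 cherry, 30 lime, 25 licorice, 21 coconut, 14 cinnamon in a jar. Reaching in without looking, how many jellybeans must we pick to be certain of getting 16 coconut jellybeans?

103

The worst case draws every non-coconut jellybean first: 18 + 30 + 25 + 14 = 87.
The next 16 draws are then forced to be coconut, giving 87 + 16 = 103.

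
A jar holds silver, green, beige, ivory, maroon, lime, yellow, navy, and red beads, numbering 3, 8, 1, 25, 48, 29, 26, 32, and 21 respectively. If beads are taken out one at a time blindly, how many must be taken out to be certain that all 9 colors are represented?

193

The hardest color to obtain is beige: we could draw every other bead first — 193 − 1 = 192 beads — without a single beige one.
The next draw must be beige, so 192 + 1 = 193.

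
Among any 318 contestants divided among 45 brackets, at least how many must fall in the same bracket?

8

The 318 contestants fall into 45 brackets.
If each of the 45 brackets held at most 7, the total would be at most 45 × 7 = 315 < 318, a contradiction.
So at least one holds ⌈318/45⌉ = 8.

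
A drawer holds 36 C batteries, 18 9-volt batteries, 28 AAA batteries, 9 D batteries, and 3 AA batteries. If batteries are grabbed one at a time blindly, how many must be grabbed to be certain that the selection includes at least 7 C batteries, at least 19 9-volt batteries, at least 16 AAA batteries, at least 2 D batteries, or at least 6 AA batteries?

Each of the 5 types has its own threshold; avoid all of them simultaneously.
The worst case stops just short of every target: 6 C, 18 9-volt, 15 AAA, 1 D, all 3 AA — 6 + 18 + 15 + 1 + 3 = 43 batteries.
One more battery must push some type to its target, so 43 + 1 = 44.

44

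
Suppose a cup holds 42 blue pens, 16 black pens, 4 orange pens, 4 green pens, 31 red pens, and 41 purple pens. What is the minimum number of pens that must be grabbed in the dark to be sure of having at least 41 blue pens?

The worst case draws every non-blue pen first: 16 + 4 + 4 + 31 + 41 = 96.
The next 41 draws are then forced to be blue, giving 96 + 41 = 137.

137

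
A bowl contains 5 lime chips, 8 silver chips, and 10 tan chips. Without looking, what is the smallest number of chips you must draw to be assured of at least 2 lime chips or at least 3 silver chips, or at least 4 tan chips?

The worst case stops just short of every target: 1 lime, 2 silver, 3 tan — 1 + 2 + 3 = 6 chips.
One more chip must push some color to its target, so 6 + 1 = 7.

7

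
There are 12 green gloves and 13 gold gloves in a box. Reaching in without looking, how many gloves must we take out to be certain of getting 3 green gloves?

16

The worst case draws every non-green glove first: 13.
The next 3 draws are then forced to be green, giving 13 + 3 = 16.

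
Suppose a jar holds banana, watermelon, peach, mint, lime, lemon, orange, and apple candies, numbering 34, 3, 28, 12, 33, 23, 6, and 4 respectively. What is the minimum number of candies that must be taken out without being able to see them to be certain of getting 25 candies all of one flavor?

Treat the 8 flavors as pigeonholes.
In the worst case we take at most 24 of each flavor, but all 3 watermelon, all 12 mint, all 23 lemon, all 6 orange, and all 4 apple (fewer than 24), giving 24 + 3 + 24 + 12 + 24 + 23 + 6 + 4 = 120.
One more candy then forces some flavor to 25, so 120 + 1 = 121.

121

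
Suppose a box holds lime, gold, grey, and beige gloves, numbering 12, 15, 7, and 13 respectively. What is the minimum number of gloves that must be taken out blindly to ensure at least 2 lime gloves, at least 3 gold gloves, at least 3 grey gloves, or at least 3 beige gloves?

Each of the 4 colors has its own threshold; avoid all of them simultaneously.
The worst case stops just short of every target: 1 lime, 2 gold, 2 grey, 2 beige — 1 + 2 + 2 + 2 = 7 gloves.
One more glove must push some color to its target, so 7 + 1 = 8.

8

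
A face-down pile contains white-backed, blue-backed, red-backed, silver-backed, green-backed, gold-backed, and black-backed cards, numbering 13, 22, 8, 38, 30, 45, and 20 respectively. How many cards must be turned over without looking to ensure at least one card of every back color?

169

The hardest back color to obtain is red-backed: we could draw every other card first — 176 − 8 = 168 cards — without a single red-backed one.
The next draw must be red-backed, so 168 + 1 = 169.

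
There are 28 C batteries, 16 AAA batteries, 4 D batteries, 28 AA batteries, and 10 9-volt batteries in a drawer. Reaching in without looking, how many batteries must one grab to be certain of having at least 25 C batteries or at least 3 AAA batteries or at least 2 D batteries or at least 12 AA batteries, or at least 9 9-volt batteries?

47

Each of the 5 types has its own threshold; avoid all of them simultaneously.
The worst case stops just short of every target: 24 C, 2 AAA, 1 D, 11 AA, 8 9-volt — 24 + 2 + 1 + 11 + 8 = 46 batteries.
One more battery must push some type to its target, so 46 + 1 = 47.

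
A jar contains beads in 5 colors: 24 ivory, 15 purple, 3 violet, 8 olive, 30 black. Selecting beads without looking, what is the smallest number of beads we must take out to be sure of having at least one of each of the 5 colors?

The hardest color to obtain is violet: we could draw every other bead first — 80 − 3 = 77 beads — without a single violet one.
The next draw must be violet, so 77 + 1 = 78.

78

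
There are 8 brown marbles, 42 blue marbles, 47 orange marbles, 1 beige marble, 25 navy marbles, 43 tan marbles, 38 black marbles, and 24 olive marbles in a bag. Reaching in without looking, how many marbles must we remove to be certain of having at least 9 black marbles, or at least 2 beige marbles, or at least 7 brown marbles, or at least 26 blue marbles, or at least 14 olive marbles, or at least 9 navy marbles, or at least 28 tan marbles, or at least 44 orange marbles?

132

The worst case stops just short of every target: 6 brown, 25 blue, 43 orange, 1 beige, 8 navy, 27 tan, 8 black, 13 olive — 6 + 25 + 43 + 1 + 8 + 27 + 8 + 13 = 131 marbles.
One more marble must push some color to its target, so 131 + 1 = 132.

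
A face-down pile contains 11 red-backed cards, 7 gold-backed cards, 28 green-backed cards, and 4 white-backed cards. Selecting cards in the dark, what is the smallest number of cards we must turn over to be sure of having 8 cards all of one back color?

26

In the worst case we take at most 7 of each back color, but all 4 white-backed (fewer than 7), giving 7 + 7 + 7 + 4 = 25.
One more card then forces some back color to 8, so 25 + 1 = 26.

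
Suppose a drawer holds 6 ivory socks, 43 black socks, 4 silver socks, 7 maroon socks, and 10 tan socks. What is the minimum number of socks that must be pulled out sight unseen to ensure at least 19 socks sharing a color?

Treat the 5 colors as pigeonholes.
In the worst case we take at most 18 of each color, but all 6 ivory, all 4 silver, all 7 maroon, and all 10 tan (fewer than 18), giving 6 + 18 + 4 + 7 + 10 = 45.
One more sock then forces some color to 19, so 45 + 1 = 46.

46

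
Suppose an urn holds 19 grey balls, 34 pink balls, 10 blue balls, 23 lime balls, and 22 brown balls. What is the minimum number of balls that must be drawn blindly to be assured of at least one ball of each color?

99

The hardest color to obtain is blue: we could draw every other ball first — 108 − 10 = 98 balls — without a single blue one.
The next draw must be blue, so 98 + 1 = 99.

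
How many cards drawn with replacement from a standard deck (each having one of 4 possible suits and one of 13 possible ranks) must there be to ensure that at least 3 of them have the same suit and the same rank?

105

There are 4 × 13 = 52 (suit, rank) combinations acting as pigeonholes.
With 52 × 2 = 104 cards drawn with replacement from a standard deck we could place exactly 2 in each, with no (suit, rank) pair reaching 3.
One more forces some (suit, rank) pair to hold 3, so 104 + 1 = 105.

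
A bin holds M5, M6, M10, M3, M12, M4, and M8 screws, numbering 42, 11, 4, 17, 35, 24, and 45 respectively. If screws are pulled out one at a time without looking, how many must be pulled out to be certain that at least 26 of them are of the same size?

In the worst case we take at most 25 of each size, but all 11 M6, all 4 M10, all 17 M3, and all 24 M4 (fewer than 25), giving 25 + 11 + 4 + 17 + 25 + 24 + 25 = 131.
One more screw then forces some size to 26, so 131 + 1 = 132.

132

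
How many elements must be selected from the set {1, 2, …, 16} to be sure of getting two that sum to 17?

9

Partition {1, …, 16} into 8 pairs: {1,16}, {2,15}, …, {8,9}.
Choosing 8 integers — say the integers 1 through 8 — takes one from each pair and avoids the property.
Choosing 9 forces two into the same pair by pigeonhole, and those sum to 17. So 9.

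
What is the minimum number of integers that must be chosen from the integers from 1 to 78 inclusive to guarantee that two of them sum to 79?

40

Partition {1, …, 78} into 39 pairs: {1,78}, {2,77}, …, {39,40}.
Choosing 39 integers — say the integers 1 through 39 — takes one from each pair and avoids the property.
Choosing 40 forces two into the same pair by pigeonhole, and those sum to 79. So 40.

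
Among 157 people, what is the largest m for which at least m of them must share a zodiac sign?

14

There are 12 zodiac signs, which serve as the pigeonholes.
If each of the 12 zodiac signs held at most 13, the total would be at most 12 × 13 = 156 < 157, a contradiction.
So at least one holds ⌈157/12⌉ = 14.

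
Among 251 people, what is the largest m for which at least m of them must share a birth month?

If each of the 12 months of the year held at most 20, the total would be at most 12 × 20 = 240 < 251, a contradiction.
So at least one holds ⌈251/12⌉ = 21.

21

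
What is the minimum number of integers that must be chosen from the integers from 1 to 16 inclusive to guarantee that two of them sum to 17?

9

Partition {1, …, 16} into 8 pairs: {1,16}, {2,15}, …, {8,9}.
Choosing 8 integers — say the integers 1 through 8 — takes one from each pair and avoids the property.
Choosing 9 forces two into the same pair by pigeonhole, and those sum to 17. So 9.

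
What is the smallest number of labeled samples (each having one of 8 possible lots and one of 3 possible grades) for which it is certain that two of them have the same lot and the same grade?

There are 8 × 3 = 24 (lot, grade) combinations acting as pigeonholes.
With 24 labeled samples we could place one in each, avoiding any repeat.
One more forces some (lot, grade) pair to hold 2, so 24 + 1 = 25.

25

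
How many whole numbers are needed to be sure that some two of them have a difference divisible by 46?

Two integers differ by a multiple of 46 exactly when they share a remainder mod 46.
There are 46 residue classes mod 46, so 46 integers can all lie in distinct classes.
One more integer must repeat a residue, giving a difference divisible by 46. So n = 46 + 1 = 47.

47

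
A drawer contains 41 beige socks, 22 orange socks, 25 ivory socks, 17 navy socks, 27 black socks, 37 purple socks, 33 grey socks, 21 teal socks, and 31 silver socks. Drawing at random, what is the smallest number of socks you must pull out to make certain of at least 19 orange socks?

The worst case draws every non-orange sock first: 41 + 25 + 17 + 27 + 37 + 33 + 21 + 31 = 232.
The next 19 draws are then forced to be orange, giving 232 + 19 = 251.

251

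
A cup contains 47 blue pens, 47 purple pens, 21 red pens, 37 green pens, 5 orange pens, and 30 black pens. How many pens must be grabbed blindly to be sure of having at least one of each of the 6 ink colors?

The hardest ink color to obtain is orange: we could draw every other pen first — 187 − 5 = 182 pens — without a single orange one.
The next draw must be orange, so 182 + 1 = 183.

183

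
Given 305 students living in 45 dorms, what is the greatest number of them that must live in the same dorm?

If each of the 45 dorms held at most 6, the total would be at most 45 × 6 = 270 < 305, a contradiction.
So at least one holds ⌈305/45⌉ = 7.

7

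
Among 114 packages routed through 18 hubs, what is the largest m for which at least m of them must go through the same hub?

7

The 114 packages fall into 18 hubs.
If each of the 18 hubs held at most 6, the total would be at most 18 × 6 = 108 < 114, a contradiction.
So at least one holds ⌈114/18⌉ = 7.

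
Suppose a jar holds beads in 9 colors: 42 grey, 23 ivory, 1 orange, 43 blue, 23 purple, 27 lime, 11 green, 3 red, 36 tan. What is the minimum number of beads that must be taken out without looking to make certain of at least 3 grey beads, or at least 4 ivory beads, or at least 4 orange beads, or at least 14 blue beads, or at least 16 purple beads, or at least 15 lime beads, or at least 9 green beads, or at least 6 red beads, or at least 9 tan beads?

68

Each of the 9 colors has its own threshold; avoid all of them simultaneously.
The worst case stops just short of every target: 2 grey, 3 ivory, all 1 orange, 13 blue, 15 purple, 14 lime, 8 green, all 3 red, 8 tan — 2 + 3 + 1 + 13 + 15 + 14 + 8 + 3 + 8 = 67 beads.
One more bead must push some color to its target, so 67 + 1 = 68.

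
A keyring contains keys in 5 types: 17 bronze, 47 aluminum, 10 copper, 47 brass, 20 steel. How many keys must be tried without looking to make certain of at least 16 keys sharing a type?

71

Treat the 5 types as pigeonholes.
In the worst case we take at most 15 of each type, but all 10 copper (fewer than 15), giving 15 + 15 + 10 + 15 + 15 = 70.
One more key then forces some type to 16, so 70 + 1 = 71.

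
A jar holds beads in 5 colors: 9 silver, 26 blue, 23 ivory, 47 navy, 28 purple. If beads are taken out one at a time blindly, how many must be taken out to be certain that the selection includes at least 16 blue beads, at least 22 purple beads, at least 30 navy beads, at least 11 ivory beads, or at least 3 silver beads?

Each of the 5 colors has its own threshold; avoid all of them simultaneously.
The worst case stops just short of every target: 2 silver, 15 blue, 10 ivory, 29 navy, 21 purple — 2 + 15 + 10 + 29 + 21 = 77 beads.
One more bead must push some color to its target, so 77 + 1 = 78.

78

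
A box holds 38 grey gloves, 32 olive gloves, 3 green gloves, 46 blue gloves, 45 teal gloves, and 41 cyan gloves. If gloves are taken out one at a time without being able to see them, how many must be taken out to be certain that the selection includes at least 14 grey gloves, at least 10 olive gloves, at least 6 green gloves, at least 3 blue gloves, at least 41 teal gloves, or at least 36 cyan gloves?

The worst case stops just short of every target: 13 grey, 9 olive, all 3 green, 2 blue, 40 teal, 35 cyan — 13 + 9 + 3 + 2 + 40 + 35 = 102 gloves.
One more glove must push some color to its target, so 102 + 1 = 103.

103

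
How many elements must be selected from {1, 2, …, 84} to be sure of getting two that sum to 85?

Partition {1, …, 84} into 42 pairs: {1,84}, {2,83}, …, {42,43}.
Choosing 42 integers — say the integers 1 through 42 — takes one from each pair and avoids the property.
Choosing 43 forces two into the same pair by pigeonhole, and those sum to 85. So 43.

43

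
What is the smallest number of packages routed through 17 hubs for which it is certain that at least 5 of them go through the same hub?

There are 17 hubs acting as pigeonholes.
With 17 × 4 = 68 packages we could place exactly 4 in each, with no class reaching 5.
One more forces some class to hold 5, so 68 + 1 = 69.

69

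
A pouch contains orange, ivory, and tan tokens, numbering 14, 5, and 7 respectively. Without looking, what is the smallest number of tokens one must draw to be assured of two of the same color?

4

The worst case takes 1 token of each color without reaching 2 of any: 3 × 1 = 3.
The next token must bring some color to 2, so 3 + 1 = 4.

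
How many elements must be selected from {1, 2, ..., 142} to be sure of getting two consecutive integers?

Partition {1, …, 142} into 71 pairs: {1,2}, {3,4}, …, {141,142}.
Choosing 71 integers — say the 71 even numbers 2, 4, …, 142 — takes one from each pair and avoids the property.
Choosing 72 forces two into the same pair by pigeonhole, and those are consecutive. So 72.

72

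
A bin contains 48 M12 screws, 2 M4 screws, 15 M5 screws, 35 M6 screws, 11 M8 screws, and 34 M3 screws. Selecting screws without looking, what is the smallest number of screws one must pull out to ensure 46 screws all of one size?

143

In the worst case we take at most 45 of each size, but all 2 M4, all 15 M5, all 35 M6, all 11 M8, and all 34 M3 (fewer than 45), giving 45 + 2 + 15 + 35 + 11 + 34 = 142.
One more screw then forces some size to 46, so 142 + 1 = 143.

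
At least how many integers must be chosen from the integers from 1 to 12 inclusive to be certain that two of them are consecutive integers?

7

Partition {1, …, 12} into 6 pairs: {1,2}, {3,4}, …, {11,12}.
Choosing 6 integers — say the 6 even numbers 2, 4, …, 12 — takes one from each pair and avoids the property.
Choosing 7 forces two into the same pair by pigeonhole, and those are consecutive. So 7.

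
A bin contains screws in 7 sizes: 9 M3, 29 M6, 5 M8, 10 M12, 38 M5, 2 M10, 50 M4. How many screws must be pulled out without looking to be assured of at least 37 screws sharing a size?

128

Treat the 7 sizes as pigeonholes.
In the worst case we take at most 36 of each size, but all 9 M3, all 29 M6, all 5 M8, all 10 M12, and all 2 M10 (fewer than 36), giving 9 + 29 + 5 + 10 + 36 + 2 + 36 = 127.
One more screw then forces some size to 37, so 127 + 1 = 128.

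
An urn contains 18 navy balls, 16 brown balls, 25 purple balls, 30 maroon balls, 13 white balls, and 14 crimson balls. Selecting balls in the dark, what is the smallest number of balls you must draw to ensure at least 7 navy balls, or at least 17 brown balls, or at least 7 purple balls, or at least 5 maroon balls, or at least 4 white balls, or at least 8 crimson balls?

43

Each of the 6 colors has its own threshold; avoid all of them simultaneously.
The worst case stops just short of every target: 6 navy, 16 brown, 6 purple, 4 maroon, 3 white, 7 crimson — 6 + 16 + 6 + 4 + 3 + 7 = 42 balls.
One more ball must push some color to its target, so 42 + 1 = 43.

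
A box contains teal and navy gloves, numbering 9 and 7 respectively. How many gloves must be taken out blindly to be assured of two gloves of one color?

The worst case takes 1 glove of each color without reaching 2 of any: 2 × 1 = 2.
The next glove must bring some color to 2, so 2 + 1 = 3.

3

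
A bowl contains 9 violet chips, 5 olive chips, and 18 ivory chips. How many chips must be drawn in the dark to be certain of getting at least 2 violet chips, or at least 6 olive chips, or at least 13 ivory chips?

19

The worst case stops just short of every target: 1 violet, 5 olive, 12 ivory — 1 + 5 + 12 = 18 chips.
One more chip must push some color to its target, so 18 + 1 = 19.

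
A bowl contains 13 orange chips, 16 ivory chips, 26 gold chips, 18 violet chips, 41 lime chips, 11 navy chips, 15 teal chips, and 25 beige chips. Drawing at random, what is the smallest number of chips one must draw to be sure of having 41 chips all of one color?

In the worst case we take at most 40 of each color, but all 13 orange, all 16 ivory, all 26 gold, all 18 violet, all 11 navy, all 15 teal, and all 25 beige (fewer than 40), giving 13 + 16 + 26 + 18 + 40 + 11 + 15 + 25 = 164.
One more chip then forces some color to 41, so 164 + 1 = 165.

165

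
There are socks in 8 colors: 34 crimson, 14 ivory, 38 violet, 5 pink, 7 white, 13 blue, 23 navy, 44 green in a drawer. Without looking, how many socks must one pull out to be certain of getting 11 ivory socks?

175

The worst case draws every non-ivory sock first: 34 + 38 + 5 + 7 + 13 + 23 + 44 = 164.
The next 11 draws are then forced to be ivory, giving 164 + 11 = 175.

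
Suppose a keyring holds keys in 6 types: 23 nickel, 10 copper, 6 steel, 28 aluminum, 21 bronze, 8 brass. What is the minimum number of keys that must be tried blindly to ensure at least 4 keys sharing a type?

Treat the 6 types as pigeonholes.
The worst case takes 3 keys of each type without reaching 4 of any: 6 × 3 = 18.
The next key must bring some type to 4, so 18 + 1 = 19.

19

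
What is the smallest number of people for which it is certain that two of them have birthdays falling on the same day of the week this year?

There are 7 days of the week acting as pigeonholes.
With 7 people we could place one in each, avoiding any repeat.
One more forces some class to hold 2, so 7 + 1 = 8.

8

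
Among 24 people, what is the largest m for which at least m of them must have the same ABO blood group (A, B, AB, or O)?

6

If each of the 4 ABO blood groups held at most 5, the total would be at most 4 × 5 = 20 < 24, a contradiction.
So at least one holds ⌈24/4⌉ = 6.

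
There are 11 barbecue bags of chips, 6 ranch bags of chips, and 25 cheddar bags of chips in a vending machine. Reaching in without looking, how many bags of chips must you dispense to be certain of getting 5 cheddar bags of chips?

22

The worst case draws every non-cheddar bag of chips first: 11 + 6 = 17.
The next 5 draws are then forced to be cheddar, giving 17 + 5 = 22.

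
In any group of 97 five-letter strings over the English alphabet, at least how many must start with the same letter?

There are 26 possible first letters, which serve as the pigeonholes.
If each of the 26 possible first letters held at most 3, the total would be at most 26 × 3 = 78 < 97, a contradiction.
So at least one holds ⌈97/26⌉ = 4.

4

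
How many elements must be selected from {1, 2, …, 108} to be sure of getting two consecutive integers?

55

Partition {1, …, 108} into 54 pairs: {1,2}, {3,4}, …, {107,108}.
Choosing 54 integers — say the 54 even numbers 2, 4, …, 108 — takes one from each pair and avoids the property.
Choosing 55 forces two into the same pair by pigeonhole, and those are consecutive. So 55.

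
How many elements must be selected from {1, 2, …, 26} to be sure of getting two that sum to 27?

14

Partition {1, …, 26} into 13 pairs: {1,26}, {2,25}, …, {13,14}.
Choosing 13 integers — say the integers 1 through 13 — takes one from each pair and avoids the property.
Choosing 14 forces two into the same pair by pigeonhole, and those sum to 27. So 14.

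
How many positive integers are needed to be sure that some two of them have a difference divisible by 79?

Use the pigeonhole principle on residue classes: two integers differ by a multiple of 79 exactly when they share a remainder mod 79.
There are 79 residue classes mod 79, so 79 integers can all lie in distinct classes.
One more integer must repeat a residue, giving a difference divisible by 79. So n = 79 + 1 = 80.

80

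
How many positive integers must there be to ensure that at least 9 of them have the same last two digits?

There are 100 possible two-digit endings acting as pigeonholes.
With 100 × 8 = 800 positive integers we could place exactly 8 in each, with no class reaching 9.
One more forces some class to hold 9, so 800 + 1 = 801.

801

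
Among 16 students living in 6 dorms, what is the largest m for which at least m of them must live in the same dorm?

If each of the 6 dorms held at most 2, the total would be at most 6 × 2 = 12 < 16, a contradiction.
So at least one holds ⌈16/6⌉ = 3.

3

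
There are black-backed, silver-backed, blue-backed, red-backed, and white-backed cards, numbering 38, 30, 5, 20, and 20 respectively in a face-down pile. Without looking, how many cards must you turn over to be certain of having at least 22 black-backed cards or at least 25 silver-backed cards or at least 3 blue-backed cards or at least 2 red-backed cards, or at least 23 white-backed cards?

The worst case stops just short of every target: 21 black-backed, 24 silver-backed, 2 blue-backed, 1 red-backed, all 20 white-backed — 21 + 24 + 2 + 1 + 20 = 68 cards.
One more card must push some back color to its target, so 68 + 1 = 69.

69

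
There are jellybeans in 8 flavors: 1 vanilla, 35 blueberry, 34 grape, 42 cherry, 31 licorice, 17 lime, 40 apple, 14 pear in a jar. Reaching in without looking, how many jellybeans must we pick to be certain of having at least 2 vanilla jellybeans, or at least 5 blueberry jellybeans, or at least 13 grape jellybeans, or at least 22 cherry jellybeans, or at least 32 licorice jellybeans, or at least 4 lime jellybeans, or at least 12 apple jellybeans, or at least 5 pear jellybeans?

The worst case stops just short of every target: 1 vanilla, 4 blueberry, 12 grape, 21 cherry, 31 licorice, 3 lime, 11 apple, 4 pear — 1 + 4 + 12 + 21 + 31 + 3 + 11 + 4 = 87 jellybeans.
One more jellybean must push some flavor to its target, so 87 + 1 = 88.

88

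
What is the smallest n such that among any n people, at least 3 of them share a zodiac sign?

25

There are 12 zodiac signs acting as pigeonholes.
With 12 × 2 = 24 people we could place exactly 2 in each, with no class reaching 3.
One more forces some class to hold 3, so 24 + 1 = 25.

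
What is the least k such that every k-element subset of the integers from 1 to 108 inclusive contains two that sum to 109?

Partition {1, …, 108} into 54 pairs: {1,108}, {2,107}, …, {54,55}.
Choosing 54 integers — say the integers 1 through 54 — takes one from each pair and avoids the property.
Choosing 55 forces two into the same pair by pigeonhole, and those sum to 109. So 55.

55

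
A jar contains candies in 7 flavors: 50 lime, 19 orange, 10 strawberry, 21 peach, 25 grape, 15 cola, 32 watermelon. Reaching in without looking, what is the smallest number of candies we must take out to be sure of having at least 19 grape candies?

166

The worst case draws every non-grape candy first: 50 + 19 + 10 + 21 + 15 + 32 = 147.
The next 19 draws are then forced to be grape, giving 147 + 19 = 166.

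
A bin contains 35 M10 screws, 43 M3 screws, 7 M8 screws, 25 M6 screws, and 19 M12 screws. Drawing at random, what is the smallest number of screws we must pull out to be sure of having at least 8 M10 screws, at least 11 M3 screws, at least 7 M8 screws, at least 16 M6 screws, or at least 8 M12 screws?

Each of the 5 sizes has its own threshold; avoid all of them simultaneously.
The worst case stops just short of every target: 7 M10, 10 M3, 6 M8, 15 M6, 7 M12 — 7 + 10 + 6 + 15 + 7 = 45 screws.
One more screw must push some size to its target, so 45 + 1 = 46.

46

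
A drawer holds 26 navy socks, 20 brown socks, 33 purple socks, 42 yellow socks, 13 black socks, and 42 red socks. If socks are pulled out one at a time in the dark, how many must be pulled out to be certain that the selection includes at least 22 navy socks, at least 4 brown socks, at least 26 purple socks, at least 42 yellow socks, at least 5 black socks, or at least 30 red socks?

Each of the 6 colors has its own threshold; avoid all of them simultaneously.
The worst case stops just short of every target: 21 navy, 3 brown, 25 purple, 41 yellow, 4 black, 29 red — 21 + 3 + 25 + 41 + 4 + 29 = 123 socks.
One more sock must push some color to its target, so 123 + 1 = 124.

124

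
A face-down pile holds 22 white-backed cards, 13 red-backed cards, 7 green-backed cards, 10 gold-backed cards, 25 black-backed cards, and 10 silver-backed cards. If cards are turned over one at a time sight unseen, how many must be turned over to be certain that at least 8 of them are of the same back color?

Treat the 6 back colors as pigeonholes.
The worst case takes 7 cards of each back color without reaching 8 of any: 6 × 7 = 42.
The next card must bring some back color to 8, so 42 + 1 = 43.

43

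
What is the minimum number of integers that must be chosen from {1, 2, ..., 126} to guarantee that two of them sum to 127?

64

Partition {1, …, 126} into 63 pairs: {1,126}, {2,125}, …, {63,64}.
Choosing 63 integers — say the integers 1 through 63 — takes one from each pair and avoids the property.
Choosing 64 forces two into the same pair by pigeonhole, and those sum to 127. So 64.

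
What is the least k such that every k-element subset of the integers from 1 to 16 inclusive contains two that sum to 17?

Partition {1, …, 16} into 8 pairs: {1,16}, {2,15}, …, {8,9}.
Choosing 8 integers — say the integers 1 through 8 — takes one from each pair and avoids the property.
Choosing 9 forces two into the same pair by pigeonhole, and those sum to 17. So 9.

9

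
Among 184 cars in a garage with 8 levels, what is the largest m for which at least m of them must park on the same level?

23

If each of the 8 levels held at most 22, the total would be at most 8 × 22 = 176 < 184, a contradiction.
So at least one holds ⌈184/8⌉ = 23.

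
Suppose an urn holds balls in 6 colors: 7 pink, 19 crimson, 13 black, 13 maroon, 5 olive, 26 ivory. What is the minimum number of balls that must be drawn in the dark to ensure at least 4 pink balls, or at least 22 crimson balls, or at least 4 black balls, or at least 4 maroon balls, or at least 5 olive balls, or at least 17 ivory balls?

The worst case stops just short of every target: 3 pink, all 19 crimson, 3 black, 3 maroon, 4 olive, 16 ivory — 3 + 19 + 3 + 3 + 4 + 16 = 48 balls.
One more ball must push some color to its target, so 48 + 1 = 49.

49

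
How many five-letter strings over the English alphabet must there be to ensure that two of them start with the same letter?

27

There are 26 possible first letters acting as pigeonholes.
With 26 five-letter strings over the English alphabet we could place one in each, avoiding any repeat.
One more forces some class to hold 2, so 26 + 1 = 27.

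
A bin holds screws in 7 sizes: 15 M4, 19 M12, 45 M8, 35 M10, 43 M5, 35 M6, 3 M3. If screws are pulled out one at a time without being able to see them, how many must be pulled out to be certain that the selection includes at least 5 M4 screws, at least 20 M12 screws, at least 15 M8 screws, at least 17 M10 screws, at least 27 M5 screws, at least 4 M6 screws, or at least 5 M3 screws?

86

The worst case stops just short of every target: 4 M4, 19 M12, 14 M8, 16 M10, 26 M5, 3 M6, all 3 M3 — 4 + 19 + 14 + 16 + 26 + 3 + 3 = 85 screws.
One more screw must push some size to its target, so 85 + 1 = 86.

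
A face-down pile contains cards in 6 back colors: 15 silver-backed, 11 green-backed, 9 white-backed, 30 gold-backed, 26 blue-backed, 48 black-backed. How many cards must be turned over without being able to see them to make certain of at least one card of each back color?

The hardest back color to obtain is white-backed: we could draw every other card first — 139 − 9 = 130 cards — without a single white-backed one.
The next draw must be white-backed, so 130 + 1 = 131.

131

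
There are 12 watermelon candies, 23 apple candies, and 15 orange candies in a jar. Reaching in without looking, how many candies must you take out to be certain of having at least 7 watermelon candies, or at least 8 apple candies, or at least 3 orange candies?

16

The worst case stops just short of every target: 6 watermelon, 7 apple, 2 orange — 6 + 7 + 2 = 15 candies.
One more candy must push some flavor to its target, so 15 + 1 = 16.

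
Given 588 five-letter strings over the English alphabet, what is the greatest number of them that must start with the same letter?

23

There are 26 possible first letters, which serve as the pigeonholes.
If each of the 26 possible first letters held at most 22, the total would be at most 26 × 22 = 572 < 588, a contradiction.
So at least one holds ⌈588/26⌉ = 23.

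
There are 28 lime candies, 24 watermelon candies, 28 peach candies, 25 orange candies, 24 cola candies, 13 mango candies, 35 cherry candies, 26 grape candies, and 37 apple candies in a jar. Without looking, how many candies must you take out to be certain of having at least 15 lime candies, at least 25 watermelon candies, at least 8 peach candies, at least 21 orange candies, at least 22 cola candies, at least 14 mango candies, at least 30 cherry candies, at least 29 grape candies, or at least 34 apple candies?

188

The worst case stops just short of every target: 14 lime, 24 watermelon, 7 peach, 20 orange, 21 cola, 13 mango, 29 cherry, all 26 grape, 33 apple — 14 + 24 + 7 + 20 + 21 + 13 + 29 + 26 + 33 = 187 candies.
One more candy must push some flavor to its target, so 187 + 1 = 188.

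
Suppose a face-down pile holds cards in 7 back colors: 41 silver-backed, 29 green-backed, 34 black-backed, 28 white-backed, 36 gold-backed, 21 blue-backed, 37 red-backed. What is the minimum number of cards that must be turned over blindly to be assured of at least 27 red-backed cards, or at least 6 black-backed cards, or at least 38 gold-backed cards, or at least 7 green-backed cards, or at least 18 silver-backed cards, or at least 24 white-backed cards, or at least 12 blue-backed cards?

125

The worst case stops just short of every target: 17 silver-backed, 6 green-backed, 5 black-backed, 23 white-backed, all 36 gold-backed, 11 blue-backed, 26 red-backed — 17 + 6 + 5 + 23 + 36 + 11 + 26 = 124 cards.
One more card must push some back color to its target, so 124 + 1 = 125.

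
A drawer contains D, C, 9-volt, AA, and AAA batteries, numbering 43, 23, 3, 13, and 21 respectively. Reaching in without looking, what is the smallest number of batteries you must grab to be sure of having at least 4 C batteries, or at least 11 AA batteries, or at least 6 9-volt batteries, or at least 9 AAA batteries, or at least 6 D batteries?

The worst case stops just short of every target: 5 D, 3 C, all 3 9-volt, 10 AA, 8 AAA — 5 + 3 + 3 + 10 + 8 = 29 batteries.
One more battery must push some type to its target, so 29 + 1 = 30.

30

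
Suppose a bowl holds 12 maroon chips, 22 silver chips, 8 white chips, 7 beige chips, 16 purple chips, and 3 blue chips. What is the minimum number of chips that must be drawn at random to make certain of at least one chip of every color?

66

The hardest color to obtain is blue: we could draw every other chip first — 68 − 3 = 65 chips — without a single blue one.
The next draw must be blue, so 65 + 1 = 66.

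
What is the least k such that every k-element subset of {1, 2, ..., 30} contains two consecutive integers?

Partition {1, …, 30} into 15 pairs: {1,2}, {3,4}, …, {29,30}.
Choosing 15 integers — say the 15 even numbers 2, 4, …, 30 — takes one from each pair and avoids the property.
Choosing 16 forces two into the same pair by pigeonhole, and those are consecutive. So 16.

16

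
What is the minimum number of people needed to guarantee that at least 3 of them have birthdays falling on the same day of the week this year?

There are 7 days of the week acting as pigeonholes.
With 7 × 2 = 14 people we could place exactly 2 in each, with no class reaching 3.
One more forces some class to hold 3, so 14 + 1 = 15.

15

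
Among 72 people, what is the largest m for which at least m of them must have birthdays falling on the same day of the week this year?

There are 7 days of the week, which serve as the pigeonholes.
If each of the 7 days of the week held at most 10, the total would be at most 7 × 10 = 70 < 72, a contradiction.
So at least one holds ⌈72/7⌉ = 11.

11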